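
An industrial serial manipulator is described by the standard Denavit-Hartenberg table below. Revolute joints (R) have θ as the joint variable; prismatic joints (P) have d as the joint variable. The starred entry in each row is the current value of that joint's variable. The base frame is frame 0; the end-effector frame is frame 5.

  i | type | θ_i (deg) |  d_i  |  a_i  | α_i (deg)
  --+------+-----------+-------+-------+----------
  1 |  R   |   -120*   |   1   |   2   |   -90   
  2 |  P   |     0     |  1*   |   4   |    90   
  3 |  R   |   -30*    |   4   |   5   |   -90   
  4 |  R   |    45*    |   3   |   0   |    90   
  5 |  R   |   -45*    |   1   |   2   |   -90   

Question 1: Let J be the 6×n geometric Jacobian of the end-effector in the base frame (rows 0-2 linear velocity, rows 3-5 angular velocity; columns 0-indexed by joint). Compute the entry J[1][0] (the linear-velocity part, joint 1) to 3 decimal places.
-7.150

axis z_0 = ẑ; lever o_n−o_0 = (-7.1496,-10.4230,4.7071)
cross product → J_v[:, 0] = (10.4230,-7.1496,0.0000)
J_ω[:, 0] = z_0
entry J[1][0] = -7.1496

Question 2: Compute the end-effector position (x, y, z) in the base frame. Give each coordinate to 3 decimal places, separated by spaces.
after link 1: o_1 = (-1.0000, -1.7321, 1.0000)
after link 2: o_2 = (-2.1340, -5.6962, 1.0000)
after link 3: o_3 = (-6.4641, -8.1962, 5.0000)
after link 4: o_4 = (-4.9641, -10.7942, 5.0000)
after link 5: o_5 = (-7.1496, -10.4230, 4.7071)

-7.150 -10.423 4.707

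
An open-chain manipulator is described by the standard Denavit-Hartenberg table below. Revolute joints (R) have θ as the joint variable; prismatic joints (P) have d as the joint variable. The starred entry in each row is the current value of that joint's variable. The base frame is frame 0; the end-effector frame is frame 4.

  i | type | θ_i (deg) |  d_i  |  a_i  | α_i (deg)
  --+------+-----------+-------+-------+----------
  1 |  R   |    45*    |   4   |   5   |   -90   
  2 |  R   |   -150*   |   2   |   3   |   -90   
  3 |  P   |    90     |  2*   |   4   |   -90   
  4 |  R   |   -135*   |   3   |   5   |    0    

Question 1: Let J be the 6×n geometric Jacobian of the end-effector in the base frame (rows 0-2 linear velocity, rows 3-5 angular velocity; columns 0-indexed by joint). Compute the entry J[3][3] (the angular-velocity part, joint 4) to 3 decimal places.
axis z_3 = (0.6124,0.6124,-0.5000); lever o_n−o_3 = (0.5871,5.5871,1.5619)
cross product → J_v[:, 3] = (3.7500,-1.2500,3.0619)
J_ω[:, 3] = z_3
entry J[3][3] = 0.6124

0.612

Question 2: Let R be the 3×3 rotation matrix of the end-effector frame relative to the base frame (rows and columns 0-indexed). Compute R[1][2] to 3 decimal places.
End-effector z-axis (col 2 of R) = (0.6124,0.6124,-0.5000)
R[1][2] = 0.6124

0.612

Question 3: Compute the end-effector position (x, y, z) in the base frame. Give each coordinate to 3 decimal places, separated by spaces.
4.407 6.578 8.794

after link 1: o_1 = (3.5355, 3.5355, 4.0000)
after link 2: o_2 = (0.2842, 3.1126, 5.5000)
after link 3: o_3 = (3.8197, 0.9913, 7.2321)
after link 4: o_4 = (4.4069, 6.5784, 8.7939)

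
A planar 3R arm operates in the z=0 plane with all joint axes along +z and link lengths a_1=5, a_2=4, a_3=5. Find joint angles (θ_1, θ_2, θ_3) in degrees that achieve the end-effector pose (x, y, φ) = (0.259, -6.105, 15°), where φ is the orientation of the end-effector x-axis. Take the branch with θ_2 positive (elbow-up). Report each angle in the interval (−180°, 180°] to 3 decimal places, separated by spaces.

wrist centre = target − a_3·(cos φ, sin φ) = (-4.5706, -7.3991)
cos θ_2 = (75.6373−5²−4²)/(2·5·4) = 0.8659; θ_2 = 30.0108° (elbow-up)
β = atan2(-7.3991,-4.5706) = -121.7048°; ψ = atan2(2.0007,8.4637) = 13.2994°
θ_1 = β − ψ = -135.0042°
θ_3 = φ − θ_1 − θ_2 = 119.9935° (wrapped to (-180°,180°])

-135.004 30.011 119.993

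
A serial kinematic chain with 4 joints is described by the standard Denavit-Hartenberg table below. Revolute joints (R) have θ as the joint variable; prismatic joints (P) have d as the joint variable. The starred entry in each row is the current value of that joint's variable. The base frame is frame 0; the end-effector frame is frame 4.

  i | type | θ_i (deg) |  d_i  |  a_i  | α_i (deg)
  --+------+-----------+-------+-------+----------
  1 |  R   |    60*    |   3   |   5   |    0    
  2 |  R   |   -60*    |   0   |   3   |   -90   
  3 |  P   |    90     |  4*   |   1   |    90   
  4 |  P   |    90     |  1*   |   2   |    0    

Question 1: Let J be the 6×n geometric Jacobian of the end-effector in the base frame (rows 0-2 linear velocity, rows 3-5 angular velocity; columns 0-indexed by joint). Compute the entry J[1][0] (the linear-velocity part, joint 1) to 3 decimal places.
axis z_0 = ẑ; lever o_n−o_0 = (6.5000,10.3301,2.0000)
cross product → J_v[:, 0] = (-10.3301,6.5000,0.0000)
J_ω[:, 0] = z_0
entry J[1][0] = 6.5000

6.500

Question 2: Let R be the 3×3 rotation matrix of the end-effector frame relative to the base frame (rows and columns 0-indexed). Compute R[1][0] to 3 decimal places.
End-effector x-axis (col 0 of R) = (-0.0000,1.0000,0.0000)
R[1][0] = 1.0000

1.000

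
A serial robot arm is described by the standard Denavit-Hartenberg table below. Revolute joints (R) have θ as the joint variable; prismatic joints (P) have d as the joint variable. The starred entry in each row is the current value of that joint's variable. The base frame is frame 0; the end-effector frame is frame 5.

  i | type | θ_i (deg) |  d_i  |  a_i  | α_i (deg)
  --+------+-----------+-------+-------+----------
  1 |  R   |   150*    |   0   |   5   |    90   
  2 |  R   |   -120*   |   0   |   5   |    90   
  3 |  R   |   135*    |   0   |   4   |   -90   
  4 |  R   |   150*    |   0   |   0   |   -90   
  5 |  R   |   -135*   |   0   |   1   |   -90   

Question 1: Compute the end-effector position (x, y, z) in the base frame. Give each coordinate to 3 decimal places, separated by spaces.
-2.148 4.429 -0.896

after link 1: o_1 = (-4.3301, 2.5000, 0.0000)
after link 2: o_2 = (-2.1651, 1.2500, -4.3301)
after link 3: o_3 = (-1.9756, 4.4066, -1.8806)
after link 4: o_4 = (-1.9756, 4.4066, -1.8806)
after link 5: o_5 = (-2.1479, 4.4287, -0.8958)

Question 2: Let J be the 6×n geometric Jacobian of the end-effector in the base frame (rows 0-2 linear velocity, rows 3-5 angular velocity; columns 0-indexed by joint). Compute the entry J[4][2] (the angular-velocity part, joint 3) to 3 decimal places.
-0.433

axis z_2 = (0.7500,-0.4330,0.5000); lever o_n−o_2 = (0.0171,3.1787,3.4343)
cross product → J_v[:, 2] = (-3.0765,-2.5671,2.3915)
J_ω[:, 2] = z_2
entry J[4][2] = -0.4330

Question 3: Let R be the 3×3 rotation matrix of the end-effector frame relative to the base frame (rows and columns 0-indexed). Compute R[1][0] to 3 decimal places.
End-effector x-axis (col 0 of R) = (-0.1723,0.0221,0.9848)
R[1][0] = 0.0221

0.022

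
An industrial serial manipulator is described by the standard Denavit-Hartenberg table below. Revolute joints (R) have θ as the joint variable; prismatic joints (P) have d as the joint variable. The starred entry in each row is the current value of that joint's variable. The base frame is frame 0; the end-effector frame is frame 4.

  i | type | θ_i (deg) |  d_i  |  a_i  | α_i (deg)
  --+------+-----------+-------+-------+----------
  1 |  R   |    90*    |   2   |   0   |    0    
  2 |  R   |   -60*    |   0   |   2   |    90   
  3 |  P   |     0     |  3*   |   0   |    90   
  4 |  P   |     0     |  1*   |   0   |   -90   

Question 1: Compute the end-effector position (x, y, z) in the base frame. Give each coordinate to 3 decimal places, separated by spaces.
after link 1: o_1 = (0.0000, 0.0000, 2.0000)
after link 2: o_2 = (1.7321, 1.0000, 2.0000)
after link 3: o_3 = (3.2321, -1.5981, 2.0000)
after link 4: o_4 = (3.2321, -1.5981, 1.0000)

3.232 -1.598 1.000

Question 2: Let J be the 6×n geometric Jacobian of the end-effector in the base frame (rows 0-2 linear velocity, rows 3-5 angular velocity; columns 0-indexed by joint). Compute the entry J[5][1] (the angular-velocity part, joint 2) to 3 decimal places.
1.000

axis z_1 = (0.0000,0.0000,1.0000); lever o_n−o_1 = (3.2321,-1.5981,-1.0000)
cross product → J_v[:, 1] = (1.5981,3.2321,-0.0000)
J_ω[:, 1] = z_1
entry J[5][1] = 1.0000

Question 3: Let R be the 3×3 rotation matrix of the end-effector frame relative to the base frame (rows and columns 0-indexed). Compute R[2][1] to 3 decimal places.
1.000

End-effector y-axis (col 1 of R) = (-0.0000,0.0000,1.0000)
R[2][1] = 1.0000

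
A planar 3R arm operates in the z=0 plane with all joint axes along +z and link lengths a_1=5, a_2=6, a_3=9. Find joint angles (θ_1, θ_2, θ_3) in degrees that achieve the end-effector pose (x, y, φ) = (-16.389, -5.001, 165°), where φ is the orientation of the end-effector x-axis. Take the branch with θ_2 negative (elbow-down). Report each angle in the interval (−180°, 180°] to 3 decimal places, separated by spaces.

-119.993 -30.007 -44.999

wrist centre = target − a_3·(cos φ, sin φ) = (-7.6957, -7.3304)
cos θ_2 = (112.9576−5²−6²)/(2·5·6) = 0.8660; θ_2 = -30.0074° (elbow-down)
β = atan2(-7.3304,-7.6957) = -136.3926°; ψ = atan2(-3.0007,10.1958) = -16.3995°
θ_1 = β − ψ = -119.9932°
θ_3 = φ − θ_1 − θ_2 = -44.9994° (wrapped to (-180°,180°])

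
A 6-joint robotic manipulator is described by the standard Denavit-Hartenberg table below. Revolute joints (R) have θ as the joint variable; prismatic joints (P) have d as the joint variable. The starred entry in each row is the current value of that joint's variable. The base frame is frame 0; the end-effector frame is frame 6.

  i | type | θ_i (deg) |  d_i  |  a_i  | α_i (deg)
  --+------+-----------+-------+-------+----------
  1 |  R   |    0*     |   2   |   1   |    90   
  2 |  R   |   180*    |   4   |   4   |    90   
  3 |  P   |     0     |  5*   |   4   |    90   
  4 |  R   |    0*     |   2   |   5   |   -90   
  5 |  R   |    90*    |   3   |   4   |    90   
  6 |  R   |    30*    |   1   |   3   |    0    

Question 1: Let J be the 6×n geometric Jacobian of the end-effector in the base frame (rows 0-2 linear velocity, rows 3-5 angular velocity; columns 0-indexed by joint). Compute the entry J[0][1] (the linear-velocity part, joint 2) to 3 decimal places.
axis z_1 = (0.0000,-1.0000,0.0000); lever o_n−o_1 = (-14.0000,-8.5981,9.5000)
cross product → J_v[:, 1] = (-9.5000,-0.0000,-14.0000)
J_ω[:, 1] = z_1
entry J[0][1] = -9.5000

-9.500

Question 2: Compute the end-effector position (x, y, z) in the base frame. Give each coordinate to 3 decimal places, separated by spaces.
after link 1: o_1 = (1.0000, 0.0000, 2.0000)
after link 2: o_2 = (-3.0000, -4.0000, 2.0000)
after link 3: o_3 = (-7.0000, -4.0000, 7.0000)
after link 4: o_4 = (-12.0000, -2.0000, 7.0000)
after link 5: o_5 = (-12.0000, -6.0000, 10.0000)
after link 6: o_6 = (-13.0000, -8.5981, 11.5000)

-13.000 -8.598 11.500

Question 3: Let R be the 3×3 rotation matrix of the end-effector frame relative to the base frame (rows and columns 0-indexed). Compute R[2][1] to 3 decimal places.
End-effector y-axis (col 1 of R) = (0.0000,0.5000,0.8660)
R[2][1] = 0.8660

0.866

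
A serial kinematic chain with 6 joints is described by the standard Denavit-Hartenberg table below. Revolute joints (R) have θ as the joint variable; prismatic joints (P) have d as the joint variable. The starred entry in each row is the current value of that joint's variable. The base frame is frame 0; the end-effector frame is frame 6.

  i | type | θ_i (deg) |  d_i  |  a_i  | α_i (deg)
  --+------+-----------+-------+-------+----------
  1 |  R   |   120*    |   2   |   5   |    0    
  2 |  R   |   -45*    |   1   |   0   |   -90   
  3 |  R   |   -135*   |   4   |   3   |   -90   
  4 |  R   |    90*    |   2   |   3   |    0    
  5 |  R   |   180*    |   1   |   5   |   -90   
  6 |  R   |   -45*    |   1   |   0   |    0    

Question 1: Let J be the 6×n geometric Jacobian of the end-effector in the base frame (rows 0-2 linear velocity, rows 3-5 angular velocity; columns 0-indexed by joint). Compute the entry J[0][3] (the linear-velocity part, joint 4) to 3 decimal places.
axis z_3 = (0.1830,0.6830,0.7071); lever o_n−o_3 = (-1.5658,1.8837,2.8284)
cross product → J_v[:, 3] = (0.5999,-1.6248,1.4142)
J_ω[:, 3] = z_3
entry J[0][3] = 0.5999

0.600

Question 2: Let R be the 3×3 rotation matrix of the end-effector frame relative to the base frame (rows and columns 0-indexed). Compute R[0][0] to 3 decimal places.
-0.554

End-effector x-axis (col 0 of R) = (-0.5536,0.6660,0.5000)
R[0][0] = -0.5536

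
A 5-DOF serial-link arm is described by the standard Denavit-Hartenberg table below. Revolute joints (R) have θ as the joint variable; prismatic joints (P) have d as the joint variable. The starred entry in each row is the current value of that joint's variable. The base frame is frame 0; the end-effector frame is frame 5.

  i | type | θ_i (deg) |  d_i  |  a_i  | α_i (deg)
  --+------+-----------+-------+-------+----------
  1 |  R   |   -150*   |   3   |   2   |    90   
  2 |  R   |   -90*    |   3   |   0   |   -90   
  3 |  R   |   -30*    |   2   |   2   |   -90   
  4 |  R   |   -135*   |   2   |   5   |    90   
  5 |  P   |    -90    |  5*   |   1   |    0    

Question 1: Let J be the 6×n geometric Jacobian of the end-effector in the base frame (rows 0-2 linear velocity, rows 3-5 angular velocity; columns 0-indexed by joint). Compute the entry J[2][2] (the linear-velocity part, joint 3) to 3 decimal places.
3.402

axis z_2 = (-0.8660,-0.5000,0.0000); lever o_n−o_2 = (-0.0313,-3.9458,3.8917)
cross product → J_v[:, 2] = (-1.9458,3.3703,3.4016)
J_ω[:, 2] = z_2
entry J[2][2] = 3.4016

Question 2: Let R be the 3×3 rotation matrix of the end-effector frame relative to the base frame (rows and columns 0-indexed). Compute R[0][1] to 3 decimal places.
-0.436

End-effector y-axis (col 1 of R) = (-0.4356,-0.6597,0.6124)
R[0][1] = -0.4356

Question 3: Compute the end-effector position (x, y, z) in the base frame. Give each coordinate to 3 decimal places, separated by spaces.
after link 1: o_1 = (-1.7321, -1.0000, 3.0000)
after link 2: o_2 = (-3.2321, 1.5981, 3.0000)
after link 3: o_3 = (-5.4641, 1.4641, 1.2679)
after link 4: o_4 = (-6.7761, -3.3346, 3.3298)
after link 5: o_5 = (-3.2633, -2.3478, 6.8917)

-3.263 -2.348 6.892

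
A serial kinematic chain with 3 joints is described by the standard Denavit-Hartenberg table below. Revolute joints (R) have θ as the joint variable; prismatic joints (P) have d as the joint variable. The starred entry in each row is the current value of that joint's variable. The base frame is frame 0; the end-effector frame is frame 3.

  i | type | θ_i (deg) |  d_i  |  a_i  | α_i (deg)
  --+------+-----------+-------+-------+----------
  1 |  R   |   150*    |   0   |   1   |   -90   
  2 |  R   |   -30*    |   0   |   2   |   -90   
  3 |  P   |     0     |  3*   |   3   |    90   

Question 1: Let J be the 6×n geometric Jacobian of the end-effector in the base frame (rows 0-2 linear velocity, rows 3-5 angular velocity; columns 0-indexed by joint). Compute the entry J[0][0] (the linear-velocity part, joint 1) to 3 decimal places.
-3.415

axis z_0 = ẑ; lever o_n−o_0 = (-5.9151,3.4151,-0.0981)
cross product → J_v[:, 0] = (-3.4151,-5.9151,0.0000)
J_ω[:, 0] = z_0
entry J[0][0] = -3.4151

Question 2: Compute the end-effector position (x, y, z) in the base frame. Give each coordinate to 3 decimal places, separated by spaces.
after link 1: o_1 = (-0.8660, 0.5000, 0.0000)
after link 2: o_2 = (-2.3660, 1.3660, 1.0000)
after link 3: o_3 = (-5.9151, 3.4151, -0.0981)

-5.915 3.415 -0.098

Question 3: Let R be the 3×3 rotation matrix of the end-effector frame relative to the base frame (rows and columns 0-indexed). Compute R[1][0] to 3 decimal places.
0.433

End-effector x-axis (col 0 of R) = (-0.7500,0.4330,0.5000)
R[1][0] = 0.4330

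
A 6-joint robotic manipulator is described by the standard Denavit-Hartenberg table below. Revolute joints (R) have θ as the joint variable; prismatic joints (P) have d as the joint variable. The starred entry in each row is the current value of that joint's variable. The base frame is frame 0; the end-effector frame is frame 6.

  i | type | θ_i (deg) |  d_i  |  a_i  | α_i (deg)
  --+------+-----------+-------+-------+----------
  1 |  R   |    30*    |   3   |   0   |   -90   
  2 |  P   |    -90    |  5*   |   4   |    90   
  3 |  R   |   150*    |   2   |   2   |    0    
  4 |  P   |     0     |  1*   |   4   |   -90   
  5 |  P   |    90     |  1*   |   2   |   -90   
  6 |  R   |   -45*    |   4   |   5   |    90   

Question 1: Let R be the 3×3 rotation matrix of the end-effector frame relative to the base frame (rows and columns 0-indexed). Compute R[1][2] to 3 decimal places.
End-effector z-axis (col 2 of R) = (-0.3062,-0.8839,-0.3536)
R[1][2] = -0.8839

-0.884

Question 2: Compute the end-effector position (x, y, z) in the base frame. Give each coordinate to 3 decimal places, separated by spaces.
1.160 3.062 3.000

after link 1: o_1 = (0.0000, 0.0000, 3.0000)
after link 2: o_2 = (-2.5000, 4.3301, 7.0000)
after link 3: o_3 = (-4.7321, 4.1962, 5.2679)
after link 4: o_4 = (-6.5981, 5.4282, 1.8038)
after link 5: o_5 = (-4.4330, 5.6782, 1.3038)
after link 6: o_6 = (1.1598, 3.0623, 3.0002)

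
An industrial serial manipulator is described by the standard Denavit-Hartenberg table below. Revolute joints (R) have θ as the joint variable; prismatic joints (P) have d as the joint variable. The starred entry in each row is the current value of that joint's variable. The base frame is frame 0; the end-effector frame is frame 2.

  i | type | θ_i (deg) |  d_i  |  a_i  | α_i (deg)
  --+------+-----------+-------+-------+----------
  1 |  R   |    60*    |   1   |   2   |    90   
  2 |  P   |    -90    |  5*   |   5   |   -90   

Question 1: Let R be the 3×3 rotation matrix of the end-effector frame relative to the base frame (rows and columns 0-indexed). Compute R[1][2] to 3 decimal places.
0.866

End-effector z-axis (col 2 of R) = (0.5000,0.8660,0.0000)
R[1][2] = 0.8660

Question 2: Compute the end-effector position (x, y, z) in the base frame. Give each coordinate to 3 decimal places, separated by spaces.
5.330 -0.768 -4.000

after link 1: o_1 = (1.0000, 1.7321, 1.0000)
after link 2: o_2 = (5.3301, -0.7679, -4.0000)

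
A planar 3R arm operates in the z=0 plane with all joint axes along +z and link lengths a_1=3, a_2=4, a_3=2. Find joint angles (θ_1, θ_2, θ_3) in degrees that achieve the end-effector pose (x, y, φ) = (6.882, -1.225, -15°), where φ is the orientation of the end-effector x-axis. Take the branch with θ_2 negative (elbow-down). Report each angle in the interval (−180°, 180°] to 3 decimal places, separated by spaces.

wrist centre = target − a_3·(cos φ, sin φ) = (4.9501, -0.7074)
cos θ_2 = (25.0043−3²−4²)/(2·3·4) = 0.0002; θ_2 = -89.9897° (elbow-down)
β = atan2(-0.7074,4.9501) = -8.1323°; ψ = atan2(-4.0000,3.0007) = -53.1235°
θ_1 = β − ψ = 44.9911°
θ_3 = φ − θ_1 − θ_2 = 29.9985° (wrapped to (-180°,180°])

44.991 -89.990 29.999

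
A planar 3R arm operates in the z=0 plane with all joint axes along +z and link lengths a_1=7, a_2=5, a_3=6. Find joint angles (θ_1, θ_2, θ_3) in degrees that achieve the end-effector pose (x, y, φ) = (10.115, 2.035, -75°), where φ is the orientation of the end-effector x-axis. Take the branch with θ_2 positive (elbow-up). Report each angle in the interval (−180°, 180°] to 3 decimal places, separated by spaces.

wrist centre = target − a_3·(cos φ, sin φ) = (8.5621, 7.8306)
cos θ_2 = (134.6269−7²−5²)/(2·7·5) = 0.8661; θ_2 = 29.9916° (elbow-up)
β = atan2(7.8306,8.5621) = 42.4448°; ψ = atan2(2.4994,11.3305) = 12.4395°
θ_1 = β − ψ = 30.0053°
θ_3 = φ − θ_1 − θ_2 = -134.9969° (wrapped to (-180°,180°])

30.005 29.992 -134.997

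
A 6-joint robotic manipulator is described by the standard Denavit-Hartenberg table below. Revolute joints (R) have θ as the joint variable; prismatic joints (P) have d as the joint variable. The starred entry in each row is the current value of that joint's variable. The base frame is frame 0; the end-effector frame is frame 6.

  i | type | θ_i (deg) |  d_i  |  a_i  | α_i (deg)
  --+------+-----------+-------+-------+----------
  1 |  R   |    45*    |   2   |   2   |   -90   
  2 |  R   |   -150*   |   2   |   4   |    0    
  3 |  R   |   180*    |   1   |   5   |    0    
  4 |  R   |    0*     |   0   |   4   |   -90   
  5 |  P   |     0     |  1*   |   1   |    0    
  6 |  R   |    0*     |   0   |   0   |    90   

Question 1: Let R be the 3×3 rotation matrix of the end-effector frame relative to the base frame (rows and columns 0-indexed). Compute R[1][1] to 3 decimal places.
-0.354

End-effector y-axis (col 1 of R) = (-0.3536,-0.3536,-0.8660)
R[1][1] = -0.3536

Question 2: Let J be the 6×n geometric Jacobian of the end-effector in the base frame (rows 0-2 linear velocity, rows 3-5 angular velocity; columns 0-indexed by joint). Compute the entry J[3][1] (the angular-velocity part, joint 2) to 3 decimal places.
-0.707

axis z_1 = (-0.7071,0.7071,0.0000); lever o_n−o_1 = (1.1994,5.4420,-3.8660)
cross product → J_v[:, 1] = (-2.7337,-2.7337,-4.6962)
J_ω[:, 1] = z_1
entry J[3][1] = -0.7071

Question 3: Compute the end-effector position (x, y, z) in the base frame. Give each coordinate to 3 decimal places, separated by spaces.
after link 1: o_1 = (1.4142, 1.4142, 2.0000)
after link 2: o_2 = (-2.4495, 0.3789, 4.0000)
after link 3: o_3 = (-0.0947, 4.1479, 1.5000)
after link 4: o_4 = (2.3548, 6.5974, -0.5000)
after link 5: o_5 = (2.6136, 6.8562, -1.8660)
after link 6: o_6 = (2.6136, 6.8562, -1.8660)

2.614 6.856 -1.866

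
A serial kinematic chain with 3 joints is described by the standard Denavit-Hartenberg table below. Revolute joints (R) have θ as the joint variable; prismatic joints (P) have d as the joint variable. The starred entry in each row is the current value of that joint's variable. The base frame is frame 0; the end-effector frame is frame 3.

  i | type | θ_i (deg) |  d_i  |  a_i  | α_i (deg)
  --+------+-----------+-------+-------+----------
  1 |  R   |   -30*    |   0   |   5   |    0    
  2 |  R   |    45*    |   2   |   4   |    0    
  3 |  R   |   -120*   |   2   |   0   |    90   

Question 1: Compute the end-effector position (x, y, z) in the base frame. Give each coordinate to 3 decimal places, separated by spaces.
after link 1: o_1 = (4.3301, -2.5000, 0.0000)
after link 2: o_2 = (8.1938, -1.4647, 2.0000)
after link 3: o_3 = (8.1938, -1.4647, 4.0000)

8.194 -1.465 4.000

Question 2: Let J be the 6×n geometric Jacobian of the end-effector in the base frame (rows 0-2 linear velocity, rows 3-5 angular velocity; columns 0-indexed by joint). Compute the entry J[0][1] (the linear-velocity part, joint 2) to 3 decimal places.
-1.035

axis z_1 = (0.0000,0.0000,1.0000); lever o_n−o_1 = (3.8637,1.0353,4.0000)
cross product → J_v[:, 1] = (-1.0353,3.8637,0.0000)
J_ω[:, 1] = z_1
entry J[0][1] = -1.0353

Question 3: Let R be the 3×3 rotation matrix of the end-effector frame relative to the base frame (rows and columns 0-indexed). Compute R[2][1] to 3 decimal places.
1.000

End-effector y-axis (col 1 of R) = (0.0000,-0.0000,1.0000)
R[2][1] = 1.0000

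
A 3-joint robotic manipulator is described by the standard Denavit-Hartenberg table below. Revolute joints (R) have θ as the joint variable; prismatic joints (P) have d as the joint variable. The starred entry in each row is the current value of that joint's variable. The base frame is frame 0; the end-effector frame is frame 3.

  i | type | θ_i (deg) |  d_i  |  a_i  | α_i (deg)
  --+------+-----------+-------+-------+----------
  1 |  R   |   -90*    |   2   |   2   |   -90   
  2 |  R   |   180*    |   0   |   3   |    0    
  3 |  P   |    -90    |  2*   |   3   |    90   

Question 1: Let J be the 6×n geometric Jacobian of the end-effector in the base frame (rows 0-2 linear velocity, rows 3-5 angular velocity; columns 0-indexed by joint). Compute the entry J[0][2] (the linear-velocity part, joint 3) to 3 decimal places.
prismatic axis z_2 = (1.0000,0.0000,0.0000)
J_v[:, 2] = z_2; J_ω[:, 2] = (0,0,0)
entry J[0][2] = 1.0000

1.000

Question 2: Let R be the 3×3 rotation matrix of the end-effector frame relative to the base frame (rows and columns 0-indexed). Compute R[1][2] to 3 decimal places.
End-effector z-axis (col 2 of R) = (0.0000,-1.0000,0.0000)
R[1][2] = -1.0000

-1.000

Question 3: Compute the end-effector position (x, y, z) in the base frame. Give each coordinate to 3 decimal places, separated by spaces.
2.000 1.000 -1.000

after link 1: o_1 = (0.0000, -2.0000, 2.0000)
after link 2: o_2 = (-0.0000, 1.0000, 2.0000)
after link 3: o_3 = (2.0000, 1.0000, -1.0000)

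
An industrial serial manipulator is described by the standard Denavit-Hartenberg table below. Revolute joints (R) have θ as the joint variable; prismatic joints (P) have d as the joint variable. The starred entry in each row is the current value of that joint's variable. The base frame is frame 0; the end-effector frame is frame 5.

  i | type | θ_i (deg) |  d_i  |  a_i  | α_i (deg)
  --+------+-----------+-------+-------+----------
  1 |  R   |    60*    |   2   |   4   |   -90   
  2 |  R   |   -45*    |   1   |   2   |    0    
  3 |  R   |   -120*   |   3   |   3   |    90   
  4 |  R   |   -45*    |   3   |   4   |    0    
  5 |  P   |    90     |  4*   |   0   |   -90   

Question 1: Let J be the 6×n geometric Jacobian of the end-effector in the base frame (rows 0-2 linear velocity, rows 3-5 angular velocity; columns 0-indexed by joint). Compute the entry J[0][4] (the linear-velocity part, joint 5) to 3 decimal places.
-0.129

prismatic axis z_4 = (-0.1294,-0.2241,-0.9659)
J_v[:, 4] = z_4; J_ω[:, 4] = (0,0,0)
entry J[0][4] = -0.1294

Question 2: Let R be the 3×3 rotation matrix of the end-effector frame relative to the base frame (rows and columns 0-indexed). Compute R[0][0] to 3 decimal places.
-0.954

End-effector x-axis (col 0 of R) = (-0.9539,-0.2380,0.1830)
R[0][0] = -0.9539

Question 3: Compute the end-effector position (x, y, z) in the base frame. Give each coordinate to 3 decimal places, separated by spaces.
-2.028 -1.170 -1.839

after link 1: o_1 = (2.0000, 3.4641, 2.0000)
after link 2: o_2 = (1.8411, 5.1888, 3.4142)
after link 3: o_3 = (-2.2059, 4.1793, 4.1907)
after link 4: o_4 = (-1.5106, -0.2734, 2.0249)
after link 5: o_5 = (-2.0283, -1.1699, -1.8388)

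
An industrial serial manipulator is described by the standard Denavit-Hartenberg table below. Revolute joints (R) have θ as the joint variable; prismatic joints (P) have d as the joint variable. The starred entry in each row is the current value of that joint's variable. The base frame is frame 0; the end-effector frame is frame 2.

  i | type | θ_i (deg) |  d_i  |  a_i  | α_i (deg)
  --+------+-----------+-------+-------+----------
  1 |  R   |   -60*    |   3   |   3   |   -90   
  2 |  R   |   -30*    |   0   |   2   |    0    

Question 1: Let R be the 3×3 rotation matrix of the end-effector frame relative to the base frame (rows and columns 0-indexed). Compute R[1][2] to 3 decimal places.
0.500

End-effector z-axis (col 2 of R) = (0.8660,0.5000,0.0000)
R[1][2] = 0.5000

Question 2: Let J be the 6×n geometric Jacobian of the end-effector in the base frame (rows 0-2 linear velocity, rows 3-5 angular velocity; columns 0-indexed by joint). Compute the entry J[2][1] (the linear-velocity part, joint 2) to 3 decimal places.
axis z_1 = (0.8660,0.5000,0.0000); lever o_n−o_1 = (0.8660,-1.5000,1.0000)
cross product → J_v[:, 1] = (0.5000,-0.8660,-1.7321)
J_ω[:, 1] = z_1
entry J[2][1] = -1.7321

-1.732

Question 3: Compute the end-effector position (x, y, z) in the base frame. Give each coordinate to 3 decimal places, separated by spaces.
2.366 -4.098 4.000

after link 1: o_1 = (1.5000, -2.5981, 3.0000)
after link 2: o_2 = (2.3660, -4.0981, 4.0000)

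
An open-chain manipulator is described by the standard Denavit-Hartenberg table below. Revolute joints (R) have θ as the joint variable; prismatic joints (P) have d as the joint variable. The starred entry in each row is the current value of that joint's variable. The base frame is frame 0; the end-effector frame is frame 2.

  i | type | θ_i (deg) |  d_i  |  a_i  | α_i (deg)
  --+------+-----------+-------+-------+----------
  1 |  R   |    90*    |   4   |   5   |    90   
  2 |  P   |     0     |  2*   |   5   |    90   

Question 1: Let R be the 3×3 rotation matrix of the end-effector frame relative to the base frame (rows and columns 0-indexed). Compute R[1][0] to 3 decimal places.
1.000

End-effector x-axis (col 0 of R) = (0.0000,1.0000,0.0000)
R[1][0] = 1.0000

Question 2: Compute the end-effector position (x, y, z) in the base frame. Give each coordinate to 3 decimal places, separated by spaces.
2.000 10.000 4.000

after link 1: o_1 = (0.0000, 5.0000, 4.0000)
after link 2: o_2 = (2.0000, 10.0000, 4.0000)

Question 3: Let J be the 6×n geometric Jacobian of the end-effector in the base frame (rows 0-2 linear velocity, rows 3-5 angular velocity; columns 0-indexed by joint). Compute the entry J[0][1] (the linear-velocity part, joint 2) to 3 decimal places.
prismatic axis z_1 = (1.0000,-0.0000,0.0000)
J_v[:, 1] = z_1; J_ω[:, 1] = (0,0,0)
entry J[0][1] = 1.0000

1.000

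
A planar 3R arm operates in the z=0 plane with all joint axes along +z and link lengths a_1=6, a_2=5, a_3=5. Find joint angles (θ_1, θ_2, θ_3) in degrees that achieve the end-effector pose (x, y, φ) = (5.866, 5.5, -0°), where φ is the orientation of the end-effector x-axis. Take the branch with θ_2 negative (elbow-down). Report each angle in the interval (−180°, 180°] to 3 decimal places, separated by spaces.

wrist centre = target − a_3·(cos φ, sin φ) = (0.8660, 5.5000)
cos θ_2 = (31.0000−6²−5²)/(2·6·5) = -0.5000; θ_2 = -120.0000° (elbow-down)
β = atan2(5.5000,0.8660) = 81.0520°; ψ = atan2(-4.3301,3.5000) = -51.0517°
θ_1 = β − ψ = 132.1037°
θ_3 = φ − θ_1 − θ_2 = -12.1037° (wrapped to (-180°,180°])

132.104 -120.000 -12.104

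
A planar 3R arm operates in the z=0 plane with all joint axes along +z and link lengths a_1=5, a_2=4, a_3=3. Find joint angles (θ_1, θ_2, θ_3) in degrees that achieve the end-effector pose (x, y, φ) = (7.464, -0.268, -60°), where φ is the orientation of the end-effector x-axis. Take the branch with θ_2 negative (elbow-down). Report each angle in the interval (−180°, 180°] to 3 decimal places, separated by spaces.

wrist centre = target − a_3·(cos φ, sin φ) = (5.9640, 2.3301)
cos θ_2 = (40.9986−5²−4²)/(2·5·4) = -0.0000; θ_2 = -90.0021° (elbow-down)
β = atan2(2.3301,5.9640) = 21.3401°; ψ = atan2(-4.0000,4.9999) = -38.6606°
θ_1 = β − ψ = 60.0007°
θ_3 = φ − θ_1 − θ_2 = -29.9986° (wrapped to (-180°,180°])

60.001 -90.002 -29.999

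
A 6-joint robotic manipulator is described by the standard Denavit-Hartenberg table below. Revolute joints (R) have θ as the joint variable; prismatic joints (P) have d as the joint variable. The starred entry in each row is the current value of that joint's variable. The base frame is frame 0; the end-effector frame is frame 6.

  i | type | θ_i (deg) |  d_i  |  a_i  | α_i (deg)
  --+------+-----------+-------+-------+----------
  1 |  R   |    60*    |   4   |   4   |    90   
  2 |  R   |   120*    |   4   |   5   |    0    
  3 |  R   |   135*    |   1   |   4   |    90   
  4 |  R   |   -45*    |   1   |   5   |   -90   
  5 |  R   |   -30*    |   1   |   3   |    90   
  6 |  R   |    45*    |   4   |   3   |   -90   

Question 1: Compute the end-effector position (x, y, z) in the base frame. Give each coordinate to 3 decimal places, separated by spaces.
after link 1: o_1 = (2.0000, 3.4641, 4.0000)
after link 2: o_2 = (4.2141, -0.7010, 8.3301)
after link 3: o_3 = (4.5625, -2.0975, 4.4664)
after link 4: o_4 = (0.5601, -1.9588, 1.3102)
after link 5: o_5 = (-1.4722, -3.2188, -0.7591)
after link 6: o_6 = (-2.4379, -8.1218, -0.9257)

-2.438 -8.122 -0.926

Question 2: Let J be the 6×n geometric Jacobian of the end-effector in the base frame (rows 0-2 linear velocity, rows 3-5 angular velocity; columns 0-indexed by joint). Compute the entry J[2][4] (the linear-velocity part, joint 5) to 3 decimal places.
-4.745

axis z_4 = (0.5209,-0.5120,-0.6830); lever o_n−o_4 = (-2.9980,-6.1631,-2.2358)
cross product → J_v[:, 4] = (-3.0646,3.2123,-4.7453)
J_ω[:, 4] = z_4
entry J[2][4] = -4.7453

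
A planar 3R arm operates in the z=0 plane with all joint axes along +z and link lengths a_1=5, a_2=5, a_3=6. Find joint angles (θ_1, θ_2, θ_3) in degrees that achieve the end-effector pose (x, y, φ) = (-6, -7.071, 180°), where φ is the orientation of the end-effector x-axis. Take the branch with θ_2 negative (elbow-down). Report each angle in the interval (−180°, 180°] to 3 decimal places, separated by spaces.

wrist centre = target − a_3·(cos φ, sin φ) = (0.0000, -7.0710)
cos θ_2 = (49.9990−5²−5²)/(2·5·5) = -0.0000; θ_2 = -90.0011° (elbow-down)
β = atan2(-7.0710,0.0000) = -90.0000°; ψ = atan2(-5.0000,4.9999) = -45.0005°
θ_1 = β − ψ = -44.9995°
θ_3 = φ − θ_1 − θ_2 = -44.9995° (wrapped to (-180°,180°])

-44.999 -90.001 -44.999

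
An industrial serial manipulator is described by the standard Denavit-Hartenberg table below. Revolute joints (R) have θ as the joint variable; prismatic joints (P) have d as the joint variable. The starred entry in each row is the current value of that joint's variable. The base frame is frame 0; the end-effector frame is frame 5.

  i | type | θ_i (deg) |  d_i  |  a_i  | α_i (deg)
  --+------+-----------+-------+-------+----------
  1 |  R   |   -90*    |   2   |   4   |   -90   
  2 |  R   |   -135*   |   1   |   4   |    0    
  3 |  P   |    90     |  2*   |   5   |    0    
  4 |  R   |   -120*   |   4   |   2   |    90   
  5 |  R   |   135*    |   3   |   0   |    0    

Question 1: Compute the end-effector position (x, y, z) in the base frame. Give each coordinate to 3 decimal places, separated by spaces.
7.000 -1.999 5.984

after link 1: o_1 = (0.0000, -4.0000, 2.0000)
after link 2: o_2 = (1.0000, -1.1716, 4.8284)
after link 3: o_3 = (3.0000, -4.7071, 8.3640)
after link 4: o_4 = (7.0000, -2.7753, 8.8816)
after link 5: o_5 = (7.0000, -1.9988, 5.9838)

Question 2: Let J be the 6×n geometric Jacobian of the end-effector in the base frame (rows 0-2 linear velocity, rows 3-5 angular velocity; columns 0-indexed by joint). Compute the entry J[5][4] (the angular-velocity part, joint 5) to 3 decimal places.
-0.966

axis z_4 = (0.0000,0.2588,-0.9659); lever o_n−o_4 = (0.0000,0.7765,-2.8978)
cross product → J_v[:, 4] = (0.0000,0.0000,0.0000)
J_ω[:, 4] = z_4
entry J[5][4] = -0.9659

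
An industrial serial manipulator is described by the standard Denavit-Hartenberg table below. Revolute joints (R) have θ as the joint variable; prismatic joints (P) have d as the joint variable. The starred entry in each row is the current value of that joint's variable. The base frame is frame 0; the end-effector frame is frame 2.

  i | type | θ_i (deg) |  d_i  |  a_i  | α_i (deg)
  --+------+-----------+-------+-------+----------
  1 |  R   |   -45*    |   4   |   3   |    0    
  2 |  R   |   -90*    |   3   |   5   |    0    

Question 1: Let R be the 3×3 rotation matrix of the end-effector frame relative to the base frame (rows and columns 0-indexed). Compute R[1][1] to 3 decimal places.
End-effector y-axis (col 1 of R) = (0.7071,-0.7071,0.0000)
R[1][1] = -0.7071

-0.707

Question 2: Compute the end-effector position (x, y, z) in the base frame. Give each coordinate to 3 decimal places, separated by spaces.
-1.414 -5.657 7.000

after link 1: o_1 = (2.1213, -2.1213, 4.0000)
after link 2: o_2 = (-1.4142, -5.6569, 7.0000)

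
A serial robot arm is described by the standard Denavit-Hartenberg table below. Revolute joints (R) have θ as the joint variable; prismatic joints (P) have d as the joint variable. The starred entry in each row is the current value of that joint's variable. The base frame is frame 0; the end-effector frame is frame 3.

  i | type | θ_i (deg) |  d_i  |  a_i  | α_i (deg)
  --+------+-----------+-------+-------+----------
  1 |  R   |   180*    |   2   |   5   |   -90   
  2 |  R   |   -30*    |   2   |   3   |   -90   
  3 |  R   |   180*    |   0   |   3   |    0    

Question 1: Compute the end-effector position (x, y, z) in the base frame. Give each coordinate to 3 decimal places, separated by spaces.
after link 1: o_1 = (-5.0000, 0.0000, 2.0000)
after link 2: o_2 = (-7.5981, -2.0000, 3.5000)
after link 3: o_3 = (-5.0000, -2.0000, 2.0000)

-5.000 -2.000 2.000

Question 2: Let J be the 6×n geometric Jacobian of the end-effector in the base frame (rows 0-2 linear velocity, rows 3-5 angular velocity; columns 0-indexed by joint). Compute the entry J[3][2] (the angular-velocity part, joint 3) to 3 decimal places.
axis z_2 = (-0.5000,-0.0000,-0.8660); lever o_n−o_2 = (2.5981,0.0000,-1.5000)
cross product → J_v[:, 2] = (0.0000,-3.0000,0.0000)
J_ω[:, 2] = z_2
entry J[3][2] = -0.5000

-0.500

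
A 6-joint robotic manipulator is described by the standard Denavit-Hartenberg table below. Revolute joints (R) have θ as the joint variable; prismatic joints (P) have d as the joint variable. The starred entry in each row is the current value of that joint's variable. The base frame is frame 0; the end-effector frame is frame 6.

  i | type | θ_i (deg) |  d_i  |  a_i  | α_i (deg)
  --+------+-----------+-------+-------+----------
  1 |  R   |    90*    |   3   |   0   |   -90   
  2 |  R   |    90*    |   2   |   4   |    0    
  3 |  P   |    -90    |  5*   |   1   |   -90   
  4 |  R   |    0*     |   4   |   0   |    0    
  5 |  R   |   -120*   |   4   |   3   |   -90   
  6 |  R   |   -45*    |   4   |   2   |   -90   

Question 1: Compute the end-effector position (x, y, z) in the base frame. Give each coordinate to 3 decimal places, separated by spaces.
-12.823 2.257 -10.414

after link 1: o_1 = (0.0000, 0.0000, 3.0000)
after link 2: o_2 = (-2.0000, 0.0000, -1.0000)
after link 3: o_3 = (-7.0000, 1.0000, -1.0000)
after link 4: o_4 = (-7.0000, 1.0000, -5.0000)
after link 5: o_5 = (-9.5981, -0.5000, -9.0000)
after link 6: o_6 = (-12.8228, 2.2570, -10.4142)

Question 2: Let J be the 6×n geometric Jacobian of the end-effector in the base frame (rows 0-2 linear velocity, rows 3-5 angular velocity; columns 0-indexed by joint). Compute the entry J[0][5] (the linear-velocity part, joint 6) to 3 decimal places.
-1.225

axis z_5 = (-0.5000,0.8660,-0.0000); lever o_n−o_5 = (-3.2247,2.7570,-1.4142)
cross product → J_v[:, 5] = (-1.2247,-0.7071,1.4142)
J_ω[:, 5] = z_5
entry J[0][5] = -1.2247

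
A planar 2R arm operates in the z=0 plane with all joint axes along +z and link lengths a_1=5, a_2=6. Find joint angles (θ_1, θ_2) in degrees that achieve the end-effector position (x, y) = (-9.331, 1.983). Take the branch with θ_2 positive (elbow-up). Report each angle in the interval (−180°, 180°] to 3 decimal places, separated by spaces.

cos θ_2 = (90.9998−5²−6²)/(2·5·6) = 0.5000; θ_2 = 60.0002° (elbow-up)
β = atan2(1.9830,-9.3310) = 168.0021°; ψ = atan2(5.1962,8.0000) = 33.0046°
θ_1 = β − ψ = 134.9976°

134.998 60.000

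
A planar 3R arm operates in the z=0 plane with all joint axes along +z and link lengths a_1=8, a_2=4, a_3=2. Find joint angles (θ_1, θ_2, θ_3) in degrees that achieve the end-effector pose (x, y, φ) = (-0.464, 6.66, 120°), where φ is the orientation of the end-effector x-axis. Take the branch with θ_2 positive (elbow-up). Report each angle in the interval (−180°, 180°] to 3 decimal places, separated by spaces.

wrist centre = target − a_3·(cos φ, sin φ) = (0.5360, 4.9279)
cos θ_2 = (24.5720−8²−4²)/(2·8·4) = -0.8661; θ_2 = 150.0043° (elbow-up)
β = atan2(4.9279,0.5360) = 83.7925°; ψ = atan2(1.9997,4.5357) = 23.7919°
θ_1 = β − ψ = 60.0006°
θ_3 = φ − θ_1 − θ_2 = -90.0048° (wrapped to (-180°,180°])

60.001 150.004 -90.005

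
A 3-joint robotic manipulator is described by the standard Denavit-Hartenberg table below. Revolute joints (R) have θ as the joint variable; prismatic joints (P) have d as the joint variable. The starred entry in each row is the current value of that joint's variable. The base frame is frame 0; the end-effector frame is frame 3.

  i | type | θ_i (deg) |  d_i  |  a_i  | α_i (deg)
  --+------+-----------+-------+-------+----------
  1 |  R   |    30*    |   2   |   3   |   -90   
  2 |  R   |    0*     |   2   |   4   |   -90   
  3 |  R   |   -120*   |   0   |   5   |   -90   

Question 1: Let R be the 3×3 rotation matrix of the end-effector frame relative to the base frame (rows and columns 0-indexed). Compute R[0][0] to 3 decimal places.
End-effector x-axis (col 0 of R) = (-0.8660,0.5000,0.0000)
R[0][0] = -0.8660

-0.866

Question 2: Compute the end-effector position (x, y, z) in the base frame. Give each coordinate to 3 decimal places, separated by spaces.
after link 1: o_1 = (2.5981, 1.5000, 2.0000)
after link 2: o_2 = (5.0622, 5.2321, 2.0000)
after link 3: o_3 = (0.7321, 7.7321, 2.0000)

0.732 7.732 2.000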